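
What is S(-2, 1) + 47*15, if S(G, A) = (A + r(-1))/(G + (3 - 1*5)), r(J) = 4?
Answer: 2815/4 ≈ 703.75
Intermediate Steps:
S(G, A) = (4 + A)/(-2 + G) (S(G, A) = (A + 4)/(G + (3 - 1*5)) = (4 + A)/(G + (3 - 5)) = (4 + A)/(G - 2) = (4 + A)/(-2 + G))
S(-2, 1) + 47*15 = (4 + 1)/(-2 - 2) + 47*15 = 5/(-4) + 705 = -¼*5 + 705 = -5/4 + 705 = 2815/4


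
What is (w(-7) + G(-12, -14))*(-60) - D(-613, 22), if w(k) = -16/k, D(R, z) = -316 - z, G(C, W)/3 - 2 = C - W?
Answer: -3634/7 ≈ -519.14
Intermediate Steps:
G(C, W) = 6 - 3*W + 3*C (G(C, W) = 6 + 3*(C - W) = 6 + (-3*W + 3*C) = 6 - 3*W + 3*C)
(w(-7) + G(-12, -14))*(-60) - D(-613, 22) = (-16/(-7) + (6 - 3*(-14) + 3*(-12)))*(-60) - (-316 - 1*22) = (-16*(-⅐) + (6 + 42 - 36))*(-60) - (-316 - 22) = (16/7 + 12)*(-60) - 1*(-338) = (100/7)*(-60) + 338 = -6000/7 + 338 = -3634/7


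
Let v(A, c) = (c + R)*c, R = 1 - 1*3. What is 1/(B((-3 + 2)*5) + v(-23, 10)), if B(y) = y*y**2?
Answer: -1/45 ≈ -0.022222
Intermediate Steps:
R = -2 (R = 1 - 3 = -2)
B(y) = y**3
v(A, c) = c*(-2 + c) (v(A, c) = (c - 2)*c = (-2 + c)*c = c*(-2 + c))
1/(B((-3 + 2)*5) + v(-23, 10)) = 1/(((-3 + 2)*5)**3 + 10*(-2 + 10)) = 1/((-1*5)**3 + 10*8) = 1/((-5)**3 + 80) = 1/(-125 + 80) = 1/(-45) = -1/45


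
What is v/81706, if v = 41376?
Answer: 20688/40853 ≈ 0.50640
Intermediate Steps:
v/81706 = 41376/81706 = 41376*(1/81706) = 20688/40853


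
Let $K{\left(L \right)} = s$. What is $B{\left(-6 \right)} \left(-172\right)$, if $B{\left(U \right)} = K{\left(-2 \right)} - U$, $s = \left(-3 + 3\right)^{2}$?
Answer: $-1032$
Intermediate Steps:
$s = 0$ ($s = 0^{2} = 0$)
$K{\left(L \right)} = 0$
$B{\left(U \right)} = - U$ ($B{\left(U \right)} = 0 - U = - U$)
$B{\left(-6 \right)} \left(-172\right) = \left(-1\right) \left(-6\right) \left(-172\right) = 6 \left(-172\right) = -1032$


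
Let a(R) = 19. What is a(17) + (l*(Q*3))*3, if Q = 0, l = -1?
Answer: 19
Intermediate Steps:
a(17) + (l*(Q*3))*3 = 19 - 0*3*3 = 19 - 1*0*3 = 19 + 0*3 = 19 + 0 = 19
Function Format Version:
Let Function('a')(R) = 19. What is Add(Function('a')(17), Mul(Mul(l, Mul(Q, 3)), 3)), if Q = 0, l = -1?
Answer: 19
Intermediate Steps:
Add(Function('a')(17), Mul(Mul(l, Mul(Q, 3)), 3)) = Add(19, Mul(Mul(-1, Mul(0, 3)), 3)) = Add(19, Mul(Mul(-1, 0), 3)) = Add(19, Mul(0, 3)) = Add(19, 0) = 19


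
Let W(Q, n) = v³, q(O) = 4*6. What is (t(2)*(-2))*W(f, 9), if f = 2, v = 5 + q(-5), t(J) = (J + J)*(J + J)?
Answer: -780448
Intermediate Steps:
q(O) = 24
t(J) = 4*J² (t(J) = (2*J)*(2*J) = 4*J²)
v = 29 (v = 5 + 24 = 29)
W(Q, n) = 24389 (W(Q, n) = 29³ = 24389)
(t(2)*(-2))*W(f, 9) = ((4*2²)*(-2))*24389 = ((4*4)*(-2))*24389 = (16*(-2))*24389 = -32*24389 = -780448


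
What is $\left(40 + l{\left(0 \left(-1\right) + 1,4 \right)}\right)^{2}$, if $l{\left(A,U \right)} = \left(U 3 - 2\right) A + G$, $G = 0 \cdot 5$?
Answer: $2500$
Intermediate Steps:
$G = 0$
$l{\left(A,U \right)} = A \left(-2 + 3 U\right)$ ($l{\left(A,U \right)} = \left(U 3 - 2\right) A + 0 = \left(3 U - 2\right) A + 0 = \left(-2 + 3 U\right) A + 0 = A \left(-2 + 3 U\right) + 0 = A \left(-2 + 3 U\right)$)
$\left(40 + l{\left(0 \left(-1\right) + 1,4 \right)}\right)^{2} = \left(40 + \left(0 \left(-1\right) + 1\right) \left(-2 + 3 \cdot 4\right)\right)^{2} = \left(40 + \left(0 + 1\right) \left(-2 + 12\right)\right)^{2} = \left(40 + 1 \cdot 10\right)^{2} = \left(40 + 10\right)^{2} = 50^{2} = 2500$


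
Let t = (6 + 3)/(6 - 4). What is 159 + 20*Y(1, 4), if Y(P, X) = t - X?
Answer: 169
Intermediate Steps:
t = 9/2 ≈ 4.5000
Y(P, X) = 9/2 - X
159 + 20*Y(1, 4) = 159 + 20*(9/2 - 1*4) = 159 + 20*(9/2 - 4) = 159 + 20*(½) = 159 + 10 = 169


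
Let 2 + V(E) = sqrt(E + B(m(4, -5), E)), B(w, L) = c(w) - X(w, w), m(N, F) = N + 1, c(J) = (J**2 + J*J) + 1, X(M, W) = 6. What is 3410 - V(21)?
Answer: 3412 - sqrt(66) ≈ 3403.9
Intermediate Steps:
c(J) = 1 + 2*J**2 (c(J) = (J**2 + J**2) + 1 = 2*J**2 + 1 = 1 + 2*J**2)
m(N, F) = 1 + N
B(w, L) = -5 + 2*w**2 (B(w, L) = (1 + 2*w**2) - 1*6 = (1 + 2*w**2) - 6 = -5 + 2*w**2)
V(E) = -2 + sqrt(45 + E) (V(E) = -2 + sqrt(E + (-5 + 2*(1 + 4)**2)) = -2 + sqrt(E + (-5 + 2*5**2)) = -2 + sqrt(E + (-5 + 2*25)) = -2 + sqrt(E + (-5 + 50)) = -2 + sqrt(E + 45) = -2 + sqrt(45 + E))
3410 - V(21) = 3410 - (-2 + sqrt(45 + 21)) = 3410 - (-2 + sqrt(66)) = 3410 + (2 - sqrt(66)) = 3412 - sqrt(66)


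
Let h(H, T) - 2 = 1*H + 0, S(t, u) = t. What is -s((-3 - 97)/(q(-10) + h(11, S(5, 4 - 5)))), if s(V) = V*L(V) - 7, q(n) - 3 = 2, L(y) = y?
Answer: -1933/81 ≈ -23.864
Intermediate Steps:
q(n) = 5 (q(n) = 3 + 2 = 5)
h(H, T) = 2 + H (h(H, T) = 2 + (1*H + 0) = 2 + (H + 0) = 2 + H)
s(V) = -7 + V² (s(V) = V*V - 7 = V² - 7 = -7 + V²)
-s((-3 - 97)/(q(-10) + h(11, S(5, 4 - 5)))) = -(-7 + ((-3 - 97)/(5 + (2 + 11)))²) = -(-7 + (-100/(5 + 13))²) = -(-7 + (-100/18)²) = -(-7 + (-100*1/18)²) = -(-7 + (-50/9)²) = -(-7 + 2500/81) = -1*1933/81 = -1933/81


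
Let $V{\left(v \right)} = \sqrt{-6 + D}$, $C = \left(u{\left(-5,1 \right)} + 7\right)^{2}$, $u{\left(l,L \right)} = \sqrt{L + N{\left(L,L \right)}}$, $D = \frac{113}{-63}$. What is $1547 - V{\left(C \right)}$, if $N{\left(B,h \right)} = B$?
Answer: $1547 - \frac{i \sqrt{3437}}{21} \approx 1547.0 - 2.7917 i$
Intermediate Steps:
$D = - \frac{113}{63}$ ($D = 113 \left(- \frac{1}{63}\right) = - \frac{113}{63} \approx -1.7937$)
$u{\left(l,L \right)} = \sqrt{2} \sqrt{L}$ ($u{\left(l,L \right)} = \sqrt{L + L} = \sqrt{2 L} = \sqrt{2} \sqrt{L}$)
$C = \left(7 + \sqrt{2}\right)^{2}$ ($C = \left(\sqrt{2} \sqrt{1} + 7\right)^{2} = \left(\sqrt{2} \cdot 1 + 7\right)^{2} = \left(\sqrt{2} + 7\right)^{2} = \left(7 + \sqrt{2}\right)^{2} \approx 70.799$)
$V{\left(v \right)} = \frac{i \sqrt{3437}}{21}$ ($V{\left(v \right)} = \sqrt{-6 - \frac{113}{63}} = \sqrt{- \frac{491}{63}} = \frac{i \sqrt{3437}}{21}$)
$1547 - V{\left(C \right)} = 1547 - \frac{i \sqrt{3437}}{21}$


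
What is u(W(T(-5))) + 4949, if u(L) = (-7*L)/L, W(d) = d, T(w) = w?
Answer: 4942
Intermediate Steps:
u(L) = -7
u(W(T(-5))) + 4949 = -7 + 4949 = 4942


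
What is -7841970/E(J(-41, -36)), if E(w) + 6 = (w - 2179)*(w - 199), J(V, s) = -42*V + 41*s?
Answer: 7841970/90857 ≈ 86.311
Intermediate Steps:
E(w) = -6 + (-2179 + w)*(-199 + w) (E(w) = -6 + (w - 2179)*(w - 199) = -6 + (-2179 + w)*(-199 + w))
-7841970/E(J(-41, -36)) = -7841970/(433615 + (-42*(-41) + 41*(-36))² - 2378*(-42*(-41) + 41*(-36))) = -7841970/(433615 + (1722 - 1476)² - 2378*(1722 - 1476)) = -7841970/(433615 + 246² - 2378*246) = -7841970/(433615 + 60516 - 584988) = -7841970/(-90857) = -7841970*(-1/90857) = 7841970/90857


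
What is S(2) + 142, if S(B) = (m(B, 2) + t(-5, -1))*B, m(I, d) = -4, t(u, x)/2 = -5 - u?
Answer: 134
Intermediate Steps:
t(u, x) = -10 - 2*u (t(u, x) = 2*(-5 - u) = -10 - 2*u)
S(B) = -4*B (S(B) = (-4 + (-10 - 2*(-5)))*B = (-4 + (-10 + 10))*B = (-4 + 0)*B = -4*B)
S(2) + 142 = -4*2 + 142 = -8 + 142 = 134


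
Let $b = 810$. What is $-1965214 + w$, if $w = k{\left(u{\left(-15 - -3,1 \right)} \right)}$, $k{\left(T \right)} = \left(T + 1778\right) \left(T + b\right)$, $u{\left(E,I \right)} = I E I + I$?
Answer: $-553381$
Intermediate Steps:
$u{\left(E,I \right)} = I + E I^{2}$ ($u{\left(E,I \right)} = E I I + I = E I^{2} + I = I + E I^{2}$)
$k{\left(T \right)} = \left(810 + T\right) \left(1778 + T\right)$ ($k{\left(T \right)} = \left(T + 1778\right) \left(T + 810\right) = \left(1778 + T\right) \left(810 + T\right) = \left(810 + T\right) \left(1778 + T\right)$)
$w = 1411833$ ($w = 1440180 + \left(1 \left(1 + \left(-15 - -3\right) 1\right)\right)^{2} + 2588 \cdot 1 \left(1 + \left(-15 - -3\right) 1\right) = 1440180 + \left(1 \left(1 + \left(-15 + 3\right) 1\right)\right)^{2} + 2588 \cdot 1 \left(1 + \left(-15 + 3\right) 1\right) = 1440180 + \left(1 \left(1 - 12\right)\right)^{2} + 2588 \cdot 1 \left(1 - 12\right) = 1440180 + \left(1 \left(-11\right)\right)^{2} + 2588 \cdot 1 \left(-11\right) = 1440180 + \left(-11\right)^{2} + 2588 \left(-11\right) = 1440180 + 121 - 28468 = 1411833$)
$-1965214 + w = -1965214 + 1411833 = -553381$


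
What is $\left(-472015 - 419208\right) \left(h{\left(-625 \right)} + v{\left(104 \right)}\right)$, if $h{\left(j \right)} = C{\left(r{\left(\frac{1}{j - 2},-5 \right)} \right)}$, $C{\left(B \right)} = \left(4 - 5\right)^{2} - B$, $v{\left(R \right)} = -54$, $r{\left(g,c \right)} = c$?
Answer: $42778704$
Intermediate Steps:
$C{\left(B \right)} = 1 - B$ ($C{\left(B \right)} = \left(-1\right)^{2} - B = 1 - B$)
$h{\left(j \right)} = 6$ ($h{\left(j \right)} = 1 - -5 = 1 + 5 = 6$)
$\left(-472015 - 419208\right) \left(h{\left(-625 \right)} + v{\left(104 \right)}\right) = \left(-472015 - 419208\right) \left(6 - 54\right) = \left(-891223\right) \left(-48\right) = 42778704$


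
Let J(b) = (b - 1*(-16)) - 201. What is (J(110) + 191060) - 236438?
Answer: -45453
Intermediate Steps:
J(b) = -185 + b (J(b) = (b + 16) - 201 = (16 + b) - 201 = -185 + b)
(J(110) + 191060) - 236438 = ((-185 + 110) + 191060) - 236438 = (-75 + 191060) - 236438 = 190985 - 236438 = -45453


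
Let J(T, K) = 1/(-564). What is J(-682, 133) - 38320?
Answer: -21612481/564 ≈ -38320.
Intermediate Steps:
J(T, K) = -1/564
J(-682, 133) - 38320 = -1/564 - 38320 = -21612481/564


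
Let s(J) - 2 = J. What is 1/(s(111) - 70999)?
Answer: -1/70886 ≈ -1.4107e-5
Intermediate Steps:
s(J) = 2 + J
1/(s(111) - 70999) = 1/((2 + 111) - 70999) = 1/(113 - 70999) = 1/(-70886) = -1/70886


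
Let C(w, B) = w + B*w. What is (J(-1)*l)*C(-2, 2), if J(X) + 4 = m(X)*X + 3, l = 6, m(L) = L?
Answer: 0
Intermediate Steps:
J(X) = -1 + X**2 (J(X) = -4 + (X*X + 3) = -4 + (X**2 + 3) = -4 + (3 + X**2) = -1 + X**2)
(J(-1)*l)*C(-2, 2) = ((-1 + (-1)**2)*6)*(-2*(1 + 2)) = ((-1 + 1)*6)*(-2*3) = (0*6)*(-6) = 0*(-6) = 0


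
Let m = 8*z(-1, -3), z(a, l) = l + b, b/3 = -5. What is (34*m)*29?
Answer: -141984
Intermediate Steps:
b = -15 (b = 3*(-5) = -15)
z(a, l) = -15 + l (z(a, l) = l - 15 = -15 + l)
m = -144 (m = 8*(-15 - 3) = 8*(-18) = -144)
(34*m)*29 = (34*(-144))*29 = -4896*29 = -141984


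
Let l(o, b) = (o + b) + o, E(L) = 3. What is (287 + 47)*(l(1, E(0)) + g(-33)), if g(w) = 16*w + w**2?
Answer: 189044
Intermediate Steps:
l(o, b) = b + 2*o (l(o, b) = (b + o) + o = b + 2*o)
g(w) = w**2 + 16*w
(287 + 47)*(l(1, E(0)) + g(-33)) = (287 + 47)*((3 + 2*1) - 33*(16 - 33)) = 334*((3 + 2) - 33*(-17)) = 334*(5 + 561) = 334*566 = 189044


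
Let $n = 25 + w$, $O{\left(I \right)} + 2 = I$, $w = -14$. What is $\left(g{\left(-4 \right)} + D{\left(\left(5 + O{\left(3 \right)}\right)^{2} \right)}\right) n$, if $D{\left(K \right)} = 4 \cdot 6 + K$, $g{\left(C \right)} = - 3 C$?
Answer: $792$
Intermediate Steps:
$O{\left(I \right)} = -2 + I$
$D{\left(K \right)} = 24 + K$
$n = 11$ ($n = 25 - 14 = 11$)
$\left(g{\left(-4 \right)} + D{\left(\left(5 + O{\left(3 \right)}\right)^{2} \right)}\right) n = \left(\left(-3\right) \left(-4\right) + \left(24 + \left(5 + \left(-2 + 3\right)\right)^{2}\right)\right) 11 = \left(12 + \left(24 + \left(5 + 1\right)^{2}\right)\right) 11 = \left(12 + \left(24 + 6^{2}\right)\right) 11 = \left(12 + \left(24 + 36\right)\right) 11 = \left(12 + 60\right) 11 = 72 \cdot 11 = 792$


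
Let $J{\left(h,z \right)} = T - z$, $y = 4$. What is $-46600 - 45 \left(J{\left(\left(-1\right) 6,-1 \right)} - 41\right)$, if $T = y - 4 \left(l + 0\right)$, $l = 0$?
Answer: $-44980$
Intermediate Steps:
$T = 4$ ($T = 4 - 4 \left(0 + 0\right) = 4 - 0 = 4 + 0 = 4$)
$J{\left(h,z \right)} = 4 - z$
$-46600 - 45 \left(J{\left(\left(-1\right) 6,-1 \right)} - 41\right) = -46600 - 45 \left(\left(4 - -1\right) - 41\right) = -46600 - 45 \left(\left(4 + 1\right) - 41\right) = -46600 - 45 \left(5 - 41\right) = -46600 - 45 \left(-36\right) = -46600 - -1620 = -46600 + 1620 = -44980$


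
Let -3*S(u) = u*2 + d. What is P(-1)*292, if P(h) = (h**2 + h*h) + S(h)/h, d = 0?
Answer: 1168/3 ≈ 389.33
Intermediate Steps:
S(u) = -2*u/3 (S(u) = -(u*2 + 0)/3 = -(2*u + 0)/3 = -2*u/3)
P(h) = -2/3 + 2*h**2 (P(h) = (h**2 + h*h) + (-2*h/3)/h = (h**2 + h**2) - 2/3 = 2*h**2 - 2/3 = -2/3 + 2*h**2)
P(-1)*292 = (-2/3 + 2*(-1)**2)*292 = (-2/3 + 2*1)*292 = (-2/3 + 2)*292 = (4/3)*292 = 1168/3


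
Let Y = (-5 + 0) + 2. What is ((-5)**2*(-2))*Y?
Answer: 150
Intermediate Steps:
Y = -3 (Y = -5 + 2 = -3)
((-5)**2*(-2))*Y = ((-5)**2*(-2))*(-3) = (25*(-2))*(-3) = -50*(-3) = 150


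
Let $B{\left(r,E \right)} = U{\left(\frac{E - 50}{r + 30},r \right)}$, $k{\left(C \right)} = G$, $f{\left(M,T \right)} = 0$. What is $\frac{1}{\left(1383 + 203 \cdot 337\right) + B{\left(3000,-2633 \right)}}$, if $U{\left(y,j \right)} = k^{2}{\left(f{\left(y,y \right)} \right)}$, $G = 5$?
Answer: $\frac{1}{69819} \approx 1.4323 \cdot 10^{-5}$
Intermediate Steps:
$k{\left(C \right)} = 5$
$U{\left(y,j \right)} = 25$ ($U{\left(y,j \right)} = 5^{2} = 25$)
$B{\left(r,E \right)} = 25$
$\frac{1}{\left(1383 + 203 \cdot 337\right) + B{\left(3000,-2633 \right)}} = \frac{1}{\left(1383 + 203 \cdot 337\right) + 25} = \frac{1}{\left(1383 + 68411\right) + 25} = \frac{1}{69794 + 25} = \frac{1}{69819}$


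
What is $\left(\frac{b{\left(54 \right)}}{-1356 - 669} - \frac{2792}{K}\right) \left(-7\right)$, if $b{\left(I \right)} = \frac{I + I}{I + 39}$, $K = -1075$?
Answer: $- \frac{5451572}{299925} \approx -18.176$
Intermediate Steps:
$b{\left(I \right)} = \frac{2 I}{39 + I}$
$\left(\frac{b{\left(54 \right)}}{-1356 - 669} - \frac{2792}{K}\right) \left(-7\right) = \left(\frac{2 \cdot 54 \frac{1}{39 + 54}}{-1356 - 669} - \frac{2792}{-1075}\right) \left(-7\right) = \left(\frac{2 \cdot 54 \cdot \frac{1}{93}}{-1356 - 669} - - \frac{2792}{1075}\right) \left(-7\right) = \left(\frac{2 \cdot 54 \cdot \frac{1}{93}}{-2025} + \frac{2792}{1075}\right) \left(-7\right) = \left(\frac{36}{31} \left(- \frac{1}{2025}\right) + \frac{2792}{1075}\right) \left(-7\right) = \left(- \frac{4}{6975} + \frac{2792}{1075}\right) \left(-7\right) = \frac{778796}{299925} \left(-7\right) = - \frac{5451572}{299925}$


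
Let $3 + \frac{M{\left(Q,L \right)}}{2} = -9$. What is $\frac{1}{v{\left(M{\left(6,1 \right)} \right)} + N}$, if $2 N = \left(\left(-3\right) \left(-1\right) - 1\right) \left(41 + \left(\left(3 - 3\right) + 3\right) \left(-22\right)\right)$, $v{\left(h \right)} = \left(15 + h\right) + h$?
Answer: $- \frac{1}{58} \approx -0.017241$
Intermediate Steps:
$M{\left(Q,L \right)} = -24$ ($M{\left(Q,L \right)} = -6 + 2 \left(-9\right) = -6 - 18 = -24$)
$v{\left(h \right)} = 15 + 2 h$
$N = -25$ ($N = \frac{\left(\left(-3\right) \left(-1\right) - 1\right) \left(41 + \left(\left(3 - 3\right) + 3\right) \left(-22\right)\right)}{2} = \frac{\left(3 - 1\right) \left(41 + \left(0 + 3\right) \left(-22\right)\right)}{2} = \frac{2 \left(41 + 3 \left(-22\right)\right)}{2} = \frac{2 \left(41 - 66\right)}{2} = \frac{2 \left(-25\right)}{2} = \frac{1}{2} \left(-50\right) = -25$)
$\frac{1}{v{\left(M{\left(6,1 \right)} \right)} + N} = \frac{1}{\left(15 + 2 \left(-24\right)\right) - 25} = \frac{1}{\left(15 - 48\right) - 25} = \frac{1}{-33 - 25} = \frac{1}{-58} = - \frac{1}{58}$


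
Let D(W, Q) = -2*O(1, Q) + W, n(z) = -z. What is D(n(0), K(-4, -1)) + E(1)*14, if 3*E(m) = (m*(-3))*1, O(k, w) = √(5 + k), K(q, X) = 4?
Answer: -14 - 2*√6 ≈ -18.899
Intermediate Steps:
E(m) = -m (E(m) = ((m*(-3))*1)/3 = (-3*m*1)/3 = (-3*m)/3 = -m)
D(W, Q) = W - 2*√6 (D(W, Q) = -2*√(5 + 1) + W = -2*√6 + W = W - 2*√6)
D(n(0), K(-4, -1)) + E(1)*14 = (-1*0 - 2*√6) - 1*1*14 = (0 - 2*√6) - 1*14 = -2*√6 - 14 = -14 - 2*√6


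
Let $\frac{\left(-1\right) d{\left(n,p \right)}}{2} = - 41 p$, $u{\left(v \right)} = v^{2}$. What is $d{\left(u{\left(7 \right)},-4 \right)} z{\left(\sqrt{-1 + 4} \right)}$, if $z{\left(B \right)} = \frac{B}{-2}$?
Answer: $164 \sqrt{3} \approx 284.06$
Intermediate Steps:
$d{\left(n,p \right)} = 82 p$ ($d{\left(n,p \right)} = - 2 \left(- 41 p\right) = 82 p$)
$z{\left(B \right)} = - \frac{B}{2}$ ($z{\left(B \right)} = B \left(- \frac{1}{2}\right) = - \frac{B}{2}$)
$d{\left(u{\left(7 \right)},-4 \right)} z{\left(\sqrt{-1 + 4} \right)} = 82 \left(-4\right) \left(- \frac{\sqrt{-1 + 4}}{2}\right) = - 328 \left(- \frac{\sqrt{3}}{2}\right) = 164 \sqrt{3}$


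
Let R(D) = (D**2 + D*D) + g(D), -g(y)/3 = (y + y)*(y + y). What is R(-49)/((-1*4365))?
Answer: 4802/873 ≈ 5.5006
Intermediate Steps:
g(y) = -12*y**2 (g(y) = -3*(y + y)*(y + y) = -3*2*y*2*y = -12*y**2)
R(D) = -10*D**2 (R(D) = (D**2 + D*D) - 12*D**2 = (D**2 + D**2) - 12*D**2 = 2*D**2 - 12*D**2 = -10*D**2)
R(-49)/((-1*4365)) = (-10*(-49)**2)/((-1*4365)) = -10*2401/(-4365) = -24010*(-1/4365) = 4802/873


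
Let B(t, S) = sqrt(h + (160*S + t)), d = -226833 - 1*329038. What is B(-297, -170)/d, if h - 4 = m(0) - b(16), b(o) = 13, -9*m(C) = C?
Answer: -I*sqrt(27506)/555871 ≈ -0.00029836*I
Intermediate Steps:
d = -555871 (d = -226833 - 329038 = -555871)
m(C) = -C/9
h = -9 (h = 4 + (-1/9*0 - 1*13) = 4 + (0 - 13) = 4 - 13 = -9)
B(t, S) = sqrt(-9 + t + 160*S) (B(t, S) = sqrt(-9 + (160*S + t)) = sqrt(-9 + (t + 160*S)) = sqrt(-9 + t + 160*S))
B(-297, -170)/d = sqrt(-9 - 297 + 160*(-170))/(-555871) = sqrt(-9 - 297 - 27200)*(-1/555871) = sqrt(-27506)*(-1/555871) = (I*sqrt(27506))*(-1/555871) = -I*sqrt(27506)/555871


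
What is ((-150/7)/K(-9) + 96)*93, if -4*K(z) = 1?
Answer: 118296/7 ≈ 16899.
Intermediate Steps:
K(z) = -¼ (K(z) = -¼*1 = -¼)
((-150/7)/K(-9) + 96)*93 = ((-150/7)/(-¼) + 96)*93 = (-150*⅐*(-4) + 96)*93 = (-150/7*(-4) + 96)*93 = (600/7 + 96)*93 = (1272/7)*93 = 118296/7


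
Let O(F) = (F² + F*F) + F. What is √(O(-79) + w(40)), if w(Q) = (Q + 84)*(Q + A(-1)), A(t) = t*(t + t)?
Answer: √17611 ≈ 132.71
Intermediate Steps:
O(F) = F + 2*F² (O(F) = (F² + F²) + F = 2*F² + F = F + 2*F²)
A(t) = 2*t² (A(t) = t*(2*t) = 2*t²)
w(Q) = (2 + Q)*(84 + Q) (w(Q) = (Q + 84)*(Q + 2*(-1)²) = (84 + Q)*(Q + 2*1) = (84 + Q)*(Q + 2) = (84 + Q)*(2 + Q) = (2 + Q)*(84 + Q))
√(O(-79) + w(40)) = √(-79*(1 + 2*(-79)) + (168 + 40² + 86*40)) = √(-79*(1 - 158) + (168 + 1600 + 3440)) = √(-79*(-157) + 5208) = √(12403 + 5208) = √17611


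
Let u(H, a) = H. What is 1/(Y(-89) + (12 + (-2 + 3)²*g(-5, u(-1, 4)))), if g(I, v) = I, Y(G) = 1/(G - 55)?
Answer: 144/1007 ≈ 0.14300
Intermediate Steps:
Y(G) = 1/(-55 + G)
1/(Y(-89) + (12 + (-2 + 3)²*g(-5, u(-1, 4)))) = 1/(1/(-55 - 89) + (12 + (-2 + 3)²*(-5))) = 1/(1/(-144) + (12 + 1²*(-5))) = 1/(-1/144 + (12 + 1*(-5))) = 1/(-1/144 + (12 - 5)) = 1/(-1/144 + 7) = 1/(1007/144) = 144/1007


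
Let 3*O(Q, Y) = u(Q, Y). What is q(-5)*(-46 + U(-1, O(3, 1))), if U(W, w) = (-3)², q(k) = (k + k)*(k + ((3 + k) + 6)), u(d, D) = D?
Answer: -370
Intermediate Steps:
O(Q, Y) = Y/3
q(k) = 2*k*(9 + 2*k) (q(k) = (2*k)*(k + (9 + k)) = (2*k)*(9 + 2*k) = 2*k*(9 + 2*k))
U(W, w) = 9
q(-5)*(-46 + U(-1, O(3, 1))) = (2*(-5)*(9 + 2*(-5)))*(-46 + 9) = (2*(-5)*(9 - 10))*(-37) = (2*(-5)*(-1))*(-37) = 10*(-37) = -370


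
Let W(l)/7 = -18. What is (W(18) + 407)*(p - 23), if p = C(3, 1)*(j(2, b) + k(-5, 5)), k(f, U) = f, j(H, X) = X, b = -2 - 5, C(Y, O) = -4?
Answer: 7025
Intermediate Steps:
W(l) = -126 (W(l) = 7*(-18) = -126)
b = -7
p = 48 (p = -4*(-7 - 5) = -4*(-12) = 48)
(W(18) + 407)*(p - 23) = (-126 + 407)*(48 - 23) = 281*25 = 7025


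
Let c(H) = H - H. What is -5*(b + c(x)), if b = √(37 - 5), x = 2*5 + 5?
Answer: -20*√2 ≈ -28.284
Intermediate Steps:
x = 15 (x = 10 + 5 = 15)
c(H) = 0
b = 4*√2 (b = √32 = 4*√2 ≈ 5.6569)
-5*(b + c(x)) = -5*(4*√2 + 0) = -20*√2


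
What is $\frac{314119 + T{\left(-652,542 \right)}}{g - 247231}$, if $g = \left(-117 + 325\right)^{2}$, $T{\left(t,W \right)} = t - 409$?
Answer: $- \frac{313058}{203967} \approx -1.5348$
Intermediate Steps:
$T{\left(t,W \right)} = -409 + t$
$g = 43264$ ($g = 208^{2} = 43264$)
$\frac{314119 + T{\left(-652,542 \right)}}{g - 247231} = \frac{314119 - 1061}{43264 - 247231} = \frac{314119 - 1061}{-203967} = 313058 \left(- \frac{1}{203967}\right) = - \frac{313058}{203967}$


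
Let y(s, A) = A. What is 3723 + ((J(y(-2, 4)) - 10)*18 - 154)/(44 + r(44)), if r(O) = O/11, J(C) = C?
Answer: 89221/24 ≈ 3717.5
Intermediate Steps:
r(O) = O/11 (r(O) = O*(1/11) = O/11)
3723 + ((J(y(-2, 4)) - 10)*18 - 154)/(44 + r(44)) = 3723 + ((4 - 10)*18 - 154)/(44 + (1/11)*44) = 3723 + (-6*18 - 154)/(44 + 4) = 3723 + (-108 - 154)/48 = 3723 - 262*1/48 = 3723 - 131/24 = 89221/24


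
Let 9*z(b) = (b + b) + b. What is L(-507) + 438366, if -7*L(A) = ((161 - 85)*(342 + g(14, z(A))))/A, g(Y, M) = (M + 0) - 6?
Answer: 1555773626/3549 ≈ 4.3837e+5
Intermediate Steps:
z(b) = b/3 (z(b) = ((b + b) + b)/9 = (2*b + b)/9 = (3*b)/9 = b/3)
g(Y, M) = -6 + M (g(Y, M) = M - 6 = -6 + M)
L(A) = -(25536 + 76*A/3)/(7*A) (L(A) = -(161 - 85)*(342 + (-6 + A/3))/(7*A) = -76*(336 + A/3)/(7*A) = -(25536 + 76*A/3)/(7*A))
L(-507) + 438366 = (-76/21 - 3648/(-507)) + 438366 = (-76/21 - 3648*(-1/507)) + 438366 = (-76/21 + 1216/169) + 438366 = 12692/3549 + 438366 = 1555773626/3549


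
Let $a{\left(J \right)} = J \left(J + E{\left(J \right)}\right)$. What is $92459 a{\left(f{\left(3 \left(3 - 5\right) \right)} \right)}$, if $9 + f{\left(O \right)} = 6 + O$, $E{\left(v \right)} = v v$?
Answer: $-59913432$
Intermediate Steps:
$E{\left(v \right)} = v^{2}$
$f{\left(O \right)} = -3 + O$ ($f{\left(O \right)} = -9 + \left(6 + O\right) = -3 + O$)
$a{\left(J \right)} = J \left(J + J^{2}\right)$
$92459 a{\left(f{\left(3 \left(3 - 5\right) \right)} \right)} = 92459 \left(-3 + 3 \left(3 - 5\right)\right)^{2} \left(1 + \left(-3 + 3 \left(3 - 5\right)\right)\right) = 92459 \left(-3 + 3 \left(-2\right)\right)^{2} \left(1 + \left(-3 + 3 \left(-2\right)\right)\right) = 92459 \left(-3 - 6\right)^{2} \left(1 - 9\right) = 92459 \left(-9\right)^{2} \left(1 - 9\right) = 92459 \cdot 81 \left(-8\right) = 92459 \left(-648\right) = -59913432$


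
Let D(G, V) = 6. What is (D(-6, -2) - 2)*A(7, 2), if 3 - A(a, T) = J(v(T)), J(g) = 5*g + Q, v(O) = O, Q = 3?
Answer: -40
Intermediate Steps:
J(g) = 3 + 5*g (J(g) = 5*g + 3 = 3 + 5*g)
A(a, T) = -5*T (A(a, T) = 3 - (3 + 5*T) = 3 + (-3 - 5*T) = -5*T)
(D(-6, -2) - 2)*A(7, 2) = (6 - 2)*(-5*2) = 4*(-10) = -40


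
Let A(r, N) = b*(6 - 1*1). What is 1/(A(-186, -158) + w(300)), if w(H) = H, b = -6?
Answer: 1/270 ≈ 0.0037037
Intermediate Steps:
A(r, N) = -30 (A(r, N) = -6*(6 - 1*1) = -6*(6 - 1) = -6*5 = -30)
1/(A(-186, -158) + w(300)) = 1/(-30 + 300) = 1/270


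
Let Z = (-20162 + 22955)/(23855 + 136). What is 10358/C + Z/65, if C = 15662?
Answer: 2699360756/4070592955 ≈ 0.66314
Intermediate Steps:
Z = 931/7997 (Z = 2793/23991 = 2793*(1/23991) = 931/7997 ≈ 0.11642)
10358/C + Z/65 = 10358/15662 + (931/7997)/65 = 10358*(1/15662) + (931/7997)*(1/65) = 5179/7831 + 931/519805 = 2699360756/4070592955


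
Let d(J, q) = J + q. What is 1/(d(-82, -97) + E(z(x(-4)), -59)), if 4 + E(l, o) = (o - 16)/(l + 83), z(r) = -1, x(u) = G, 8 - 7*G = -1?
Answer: -82/15081 ≈ -0.0054373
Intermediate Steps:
G = 9/7 (G = 8/7 - ⅐*(-1) = 8/7 + ⅐ = 9/7 ≈ 1.2857)
x(u) = 9/7
E(l, o) = -4 + (-16 + o)/(83 + l) (E(l, o) = -4 + (o - 16)/(l + 83) = -4 + (-16 + o)/(83 + l))
1/(d(-82, -97) + E(z(x(-4)), -59)) = 1/((-82 - 97) + (-348 - 59 - 4*(-1))/(83 - 1)) = 1/(-179 + (-348 - 59 + 4)/82) = 1/(-179 + (1/82)*(-403)) = 1/(-179 - 403/82) = 1/(-15081/82) = -82/15081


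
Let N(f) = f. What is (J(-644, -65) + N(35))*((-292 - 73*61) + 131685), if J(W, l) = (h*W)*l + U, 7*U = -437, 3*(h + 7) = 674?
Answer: 24288887978960/21 ≈ 1.1566e+12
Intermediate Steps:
h = 653/3 (h = -7 + (⅓)*674 = -7 + 674/3 = 653/3 ≈ 217.67)
U = -437/7 (U = (⅐)*(-437) = -437/7 ≈ -62.429)
J(W, l) = -437/7 + 653*W*l/3 (J(W, l) = (653*W/3)*l - 437/7 = 653*W*l/3 - 437/7 = -437/7 + 653*W*l/3)
(J(-644, -65) + N(35))*((-292 - 73*61) + 131685) = ((-437/7 + (653/3)*(-644)*(-65)) + 35)*((-292 - 73*61) + 131685) = ((-437/7 + 27334580/3) + 35)*((-292 - 4453) + 131685) = (191340749/21 + 35)*(-4745 + 131685) = (191341484/21)*126940 = 24288887978960/21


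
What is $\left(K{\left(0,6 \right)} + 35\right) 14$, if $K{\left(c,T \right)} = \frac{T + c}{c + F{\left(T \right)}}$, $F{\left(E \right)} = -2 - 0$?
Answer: $448$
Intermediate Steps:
$F{\left(E \right)} = -2$ ($F{\left(E \right)} = -2 + 0 = -2$)
$K{\left(c,T \right)} = \frac{T + c}{-2 + c}$ ($K{\left(c,T \right)} = \frac{T + c}{c - 2} = \frac{T + c}{-2 + c}$)
$\left(K{\left(0,6 \right)} + 35\right) 14 = \left(\frac{6 + 0}{-2 + 0} + 35\right) 14 = \left(\frac{1}{-2} \cdot 6 + 35\right) 14 = \left(\left(- \frac{1}{2}\right) 6 + 35\right) 14 = \left(-3 + 35\right) 14 = 32 \cdot 14 = 448$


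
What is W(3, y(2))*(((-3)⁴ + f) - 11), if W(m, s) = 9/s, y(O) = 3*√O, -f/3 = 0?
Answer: 105*√2 ≈ 148.49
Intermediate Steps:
f = 0 (f = -3*0 = 0)
W(3, y(2))*(((-3)⁴ + f) - 11) = (9/((3*√2)))*(((-3)⁴ + 0) - 11) = (9*(√2/6))*((81 + 0) - 11) = (3*√2/2)*(81 - 11) = (3*√2/2)*70 = 105*√2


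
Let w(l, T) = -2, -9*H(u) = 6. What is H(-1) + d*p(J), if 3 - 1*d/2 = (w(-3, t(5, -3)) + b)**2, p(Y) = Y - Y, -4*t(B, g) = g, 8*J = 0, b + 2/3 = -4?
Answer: -2/3 ≈ -0.66667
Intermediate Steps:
b = -14/3 (b = -2/3 - 4 = -14/3 ≈ -4.6667)
H(u) = -2/3 (H(u) = -1/9*6 = -2/3)
J = 0 (J = (1/8)*0 = 0)
t(B, g) = -g/4
p(Y) = 0
d = -746/9 (d = 6 - 2*(-2 - 14/3)**2 = 6 - 2*(-20/3)**2 = 6 - 2*400/9 = 6 - 800/9 = -746/9 ≈ -82.889)
H(-1) + d*p(J) = -2/3 - 746/9*0 = -2/3 + 0 = -2/3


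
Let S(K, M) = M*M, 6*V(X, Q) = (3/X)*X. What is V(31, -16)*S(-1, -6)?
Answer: 18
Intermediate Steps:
V(X, Q) = ½ (V(X, Q) = ((3/X)*X)/6 = (⅙)*3 = ½)
S(K, M) = M²
V(31, -16)*S(-1, -6) = (½)*(-6)² = (½)*36 = 18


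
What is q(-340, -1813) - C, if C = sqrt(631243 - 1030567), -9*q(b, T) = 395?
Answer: -395/9 - 2*I*sqrt(99831) ≈ -43.889 - 631.92*I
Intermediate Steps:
q(b, T) = -395/9 (q(b, T) = -1/9*395 = -395/9)
C = 2*I*sqrt(99831) (C = sqrt(-399324) = 2*I*sqrt(99831) ≈ 631.92*I)
q(-340, -1813) - C = -395/9 - 2*I*sqrt(99831)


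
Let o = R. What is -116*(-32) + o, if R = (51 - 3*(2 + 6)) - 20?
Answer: 3719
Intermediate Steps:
R = 7 (R = (51 - 3*8) - 20 = (51 - 24) - 20 = 27 - 20 = 7)
o = 7
-116*(-32) + o = -116*(-32) + 7 = 3712 + 7 = 3719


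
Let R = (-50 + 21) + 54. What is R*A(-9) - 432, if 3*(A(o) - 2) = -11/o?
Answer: -10039/27 ≈ -371.81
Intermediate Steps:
A(o) = 2 - 11/(3*o) (A(o) = 2 + (-11/o)/3 = 2 - 11/(3*o))
R = 25 (R = -29 + 54 = 25)
R*A(-9) - 432 = 25*(2 - 11/3/(-9)) - 432 = 25*(2 - 11/3*(-⅑)) - 432 = 25*(2 + 11/27) - 432 = 25*(65/27) - 432 = 1625/27 - 432 = -10039/27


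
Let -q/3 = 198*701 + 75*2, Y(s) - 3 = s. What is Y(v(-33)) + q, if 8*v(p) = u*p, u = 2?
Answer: -1667397/4 ≈ -4.1685e+5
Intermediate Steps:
v(p) = p/4 (v(p) = (2*p)/8 = p/4)
Y(s) = 3 + s
q = -416844 (q = -3*(198*701 + 75*2) = -3*(138798 + 150) = -3*138948 = -416844)
Y(v(-33)) + q = (3 + (¼)*(-33)) - 416844 = (3 - 33/4) - 416844 = -21/4 - 416844 = -1667397/4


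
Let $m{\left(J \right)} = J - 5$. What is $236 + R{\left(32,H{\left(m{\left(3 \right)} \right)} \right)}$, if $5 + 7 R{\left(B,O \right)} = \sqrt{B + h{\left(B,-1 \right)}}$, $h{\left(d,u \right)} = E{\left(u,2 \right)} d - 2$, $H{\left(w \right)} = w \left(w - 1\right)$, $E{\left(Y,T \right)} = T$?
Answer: $\frac{1647}{7} + \frac{\sqrt{94}}{7} \approx 236.67$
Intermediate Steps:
$m{\left(J \right)} = -5 + J$
$H{\left(w \right)} = w \left(-1 + w\right)$
$h{\left(d,u \right)} = -2 + 2 d$ ($h{\left(d,u \right)} = 2 d - 2 = -2 + 2 d$)
$R{\left(B,O \right)} = - \frac{5}{7} + \frac{\sqrt{-2 + 3 B}}{7}$ ($R{\left(B,O \right)} = - \frac{5}{7} + \frac{\sqrt{B + \left(-2 + 2 B\right)}}{7} = - \frac{5}{7} + \frac{\sqrt{-2 + 3 B}}{7}$)
$236 + R{\left(32,H{\left(m{\left(3 \right)} \right)} \right)} = 236 - \left(\frac{5}{7} - \frac{\sqrt{-2 + 3 \cdot 32}}{7}\right) = 236 - \left(\frac{5}{7} - \frac{\sqrt{-2 + 96}}{7}\right) = 236 - \left(\frac{5}{7} - \frac{\sqrt{94}}{7}\right) = \frac{1647}{7} + \frac{\sqrt{94}}{7}$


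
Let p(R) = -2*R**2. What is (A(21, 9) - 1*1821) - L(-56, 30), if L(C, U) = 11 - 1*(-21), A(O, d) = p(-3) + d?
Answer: -1862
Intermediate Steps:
A(O, d) = -18 + d (A(O, d) = -2*(-3)**2 + d = -2*9 + d = -18 + d)
L(C, U) = 32 (L(C, U) = 11 + 21 = 32)
(A(21, 9) - 1*1821) - L(-56, 30) = ((-18 + 9) - 1*1821) - 1*32 = (-9 - 1821) - 32 = -1830 - 32 = -1862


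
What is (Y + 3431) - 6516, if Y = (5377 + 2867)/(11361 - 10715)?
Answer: -992333/323 ≈ -3072.2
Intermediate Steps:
Y = 4122/323 (Y = 8244/646 = 8244*(1/646) = 4122/323 ≈ 12.762)
(Y + 3431) - 6516 = (4122/323 + 3431) - 6516 = 1112335/323 - 6516 = -992333/323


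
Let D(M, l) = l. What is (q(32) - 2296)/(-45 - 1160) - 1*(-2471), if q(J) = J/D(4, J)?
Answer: 595970/241 ≈ 2472.9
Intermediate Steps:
q(J) = 1 (q(J) = J/J = 1)
(q(32) - 2296)/(-45 - 1160) - 1*(-2471) = (1 - 2296)/(-45 - 1160) - 1*(-2471) = -2295/(-1205) + 2471 = -2295*(-1/1205) + 2471 = 459/241 + 2471 = 595970/241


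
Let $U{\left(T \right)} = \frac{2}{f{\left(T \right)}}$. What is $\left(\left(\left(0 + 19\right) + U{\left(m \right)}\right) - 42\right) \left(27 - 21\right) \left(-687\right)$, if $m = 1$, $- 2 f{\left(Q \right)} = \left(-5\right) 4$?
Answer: $\frac{469908}{5} \approx 93982.0$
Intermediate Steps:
$f{\left(Q \right)} = 10$ ($f{\left(Q \right)} = - \frac{\left(-5\right) 4}{2} = \left(- \frac{1}{2}\right) \left(-20\right) = 10$)
$U{\left(T \right)} = \frac{1}{5}$ ($U{\left(T \right)} = \frac{2}{10} = 2 \cdot \frac{1}{10} = \frac{1}{5}$)
$\left(\left(\left(0 + 19\right) + U{\left(m \right)}\right) - 42\right) \left(27 - 21\right) \left(-687\right) = \left(\left(\left(0 + 19\right) + \frac{1}{5}\right) - 42\right) \left(27 - 21\right) \left(-687\right) = \left(\left(19 + \frac{1}{5}\right) - 42\right) 6 \left(-687\right) = \left(\frac{96}{5} - 42\right) 6 \left(-687\right) = \left(- \frac{114}{5}\right) 6 \left(-687\right) = \left(- \frac{684}{5}\right) \left(-687\right) = \frac{469908}{5}$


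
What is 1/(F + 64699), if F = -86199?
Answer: -1/21500 ≈ -4.6512e-5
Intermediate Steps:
1/(F + 64699) = 1/(-86199 + 64699) = 1/(-21500) = -1/21500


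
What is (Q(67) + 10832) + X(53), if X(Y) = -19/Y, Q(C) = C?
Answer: 577628/53 ≈ 10899.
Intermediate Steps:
(Q(67) + 10832) + X(53) = (67 + 10832) - 19/53 = 10899 - 19*1/53 = 10899 - 19/53 = 577628/53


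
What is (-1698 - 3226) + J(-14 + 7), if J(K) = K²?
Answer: -4875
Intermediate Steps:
(-1698 - 3226) + J(-14 + 7) = (-1698 - 3226) + (-14 + 7)² = -4924 + (-7)² = -4924 + 49 = -4875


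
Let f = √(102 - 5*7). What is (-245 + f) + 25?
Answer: -220 + √67 ≈ -211.81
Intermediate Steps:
f = √67 (f = √(102 - 35) = √67 ≈ 8.1853)
(-245 + f) + 25 = (-245 + √67) + 25 = -220 + √67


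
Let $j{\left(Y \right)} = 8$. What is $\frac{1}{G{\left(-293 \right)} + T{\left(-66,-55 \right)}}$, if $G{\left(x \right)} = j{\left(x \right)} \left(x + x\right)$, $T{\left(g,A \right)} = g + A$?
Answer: $- \frac{1}{4809} \approx -0.00020794$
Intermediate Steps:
$T{\left(g,A \right)} = A + g$
$G{\left(x \right)} = 16 x$ ($G{\left(x \right)} = 8 \left(x + x\right) = 8 \cdot 2 x = 16 x$)
$\frac{1}{G{\left(-293 \right)} + T{\left(-66,-55 \right)}} = \frac{1}{16 \left(-293\right) - 121} = \frac{1}{-4688 - 121} = \frac{1}{-4809} = - \frac{1}{4809}$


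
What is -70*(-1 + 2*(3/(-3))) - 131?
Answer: 79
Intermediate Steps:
-70*(-1 + 2*(3/(-3))) - 131 = -70*(-1 + 2*(3*(-1/3))) - 131 = -70*(-1 + 2*(-1)) - 131 = -70*(-1 - 2) - 131 = -70*(-3) - 131 = 210 - 131 = 79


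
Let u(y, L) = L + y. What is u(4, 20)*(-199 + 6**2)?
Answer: -3912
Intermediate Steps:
u(4, 20)*(-199 + 6**2) = (20 + 4)*(-199 + 6**2) = 24*(-199 + 36) = 24*(-163) = -3912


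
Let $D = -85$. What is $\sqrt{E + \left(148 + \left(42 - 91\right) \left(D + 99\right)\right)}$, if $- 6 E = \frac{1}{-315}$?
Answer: $\frac{i \sqrt{213531990}}{630} \approx 23.195 i$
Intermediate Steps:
$E = \frac{1}{1890}$ ($E = - \frac{1}{6 \left(-315\right)} = \left(- \frac{1}{6}\right) \left(- \frac{1}{315}\right) = \frac{1}{1890} \approx 0.0005291$)
$\sqrt{E + \left(148 + \left(42 - 91\right) \left(D + 99\right)\right)} = \sqrt{\frac{1}{1890} + \left(148 + \left(42 - 91\right) \left(-85 + 99\right)\right)} = \sqrt{\frac{1}{1890} + \left(148 - 686\right)} = \sqrt{\frac{1}{1890} - 538} = \sqrt{- \frac{1016819}{1890}} = \frac{i \sqrt{213531990}}{630}$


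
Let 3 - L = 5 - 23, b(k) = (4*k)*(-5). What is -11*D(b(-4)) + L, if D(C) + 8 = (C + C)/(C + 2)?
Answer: 3589/41 ≈ 87.537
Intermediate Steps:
b(k) = -20*k
D(C) = -8 + 2*C/(2 + C) (D(C) = -8 + (C + C)/(C + 2) = -8 + (2*C)/(2 + C) = -8 + 2*C/(2 + C))
L = 21 (L = 3 - (5 - 23) = 3 - 1*(-18) = 3 + 18 = 21)
-11*D(b(-4)) + L = -22*(-8 - (-60)*(-4))/(2 - 20*(-4)) + 21 = -22*(-8 - 3*80)/(2 + 80) + 21 = -22*(-8 - 240)/82 + 21 = -22*(-248)/82 + 21 = -11*(-248/41) + 21 = 2728/41 + 21 = 3589/41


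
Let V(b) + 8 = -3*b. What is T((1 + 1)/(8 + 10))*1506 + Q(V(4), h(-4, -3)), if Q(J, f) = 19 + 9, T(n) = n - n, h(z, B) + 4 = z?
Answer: 28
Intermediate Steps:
h(z, B) = -4 + z
V(b) = -8 - 3*b
T(n) = 0
Q(J, f) = 28
T((1 + 1)/(8 + 10))*1506 + Q(V(4), h(-4, -3)) = 0*1506 + 28 = 0 + 28 = 28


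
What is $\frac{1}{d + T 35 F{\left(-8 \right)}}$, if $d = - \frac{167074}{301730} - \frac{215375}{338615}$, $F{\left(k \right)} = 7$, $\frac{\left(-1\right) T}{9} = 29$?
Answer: $- \frac{10217030395}{653340164494401} \approx -1.5638 \cdot 10^{-5}$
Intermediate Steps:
$T = -261$ ($T = \left(-9\right) 29 = -261$)
$d = - \frac{12155886126}{10217030395}$ ($d = \left(-167074\right) \frac{1}{301730} - \frac{43075}{67723} = - \frac{83537}{150865} - \frac{43075}{67723} = - \frac{12155886126}{10217030395} \approx -1.1898$)
$\frac{1}{d + T 35 F{\left(-8 \right)}} = \frac{1}{- \frac{12155886126}{10217030395} + \left(-261\right) 35 \cdot 7} = \frac{1}{- \frac{12155886126}{10217030395} - 63945} = \frac{1}{- \frac{653340164494401}{10217030395}} = - \frac{10217030395}{653340164494401}$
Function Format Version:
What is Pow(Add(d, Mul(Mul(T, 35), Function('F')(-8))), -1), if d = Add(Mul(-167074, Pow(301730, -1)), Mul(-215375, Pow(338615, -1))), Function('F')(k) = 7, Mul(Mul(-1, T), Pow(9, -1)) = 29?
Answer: Rational(-10217030395, 653340164494401) ≈ -1.5638e-5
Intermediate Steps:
T = -261 (T = Mul(-9, 29) = -261)
d = Rational(-12155886126, 10217030395) (d = Add(Mul(-167074, Rational(1, 301730)), Mul(-215375, Rational(1, 338615))) = Add(Rational(-83537, 150865), Rational(-43075, 67723)) = Rational(-12155886126, 10217030395) ≈ -1.1898)
Pow(Add(d, Mul(Mul(T, 35), Function('F')(-8))), -1) = Pow(Add(Rational(-12155886126, 10217030395), Mul(Mul(-261, 35), 7)), -1) = Pow(Add(Rational(-12155886126, 10217030395), Mul(-9135, 7)), -1) = Pow(Add(Rational(-12155886126, 10217030395), -63945), -1) = Pow(Rational(-653340164494401, 10217030395), -1) = Rational(-10217030395, 653340164494401)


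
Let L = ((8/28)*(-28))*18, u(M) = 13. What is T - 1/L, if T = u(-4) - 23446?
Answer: -3374351/144 ≈ -23433.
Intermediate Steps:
T = -23433 (T = 13 - 23446 = -23433)
L = -144 (L = ((8*(1/28))*(-28))*18 = ((2/7)*(-28))*18 = -8*18 = -144)
T - 1/L = -23433 - 1/(-144) = -23433 - 1*(-1/144) = -23433 + 1/144 = -3374351/144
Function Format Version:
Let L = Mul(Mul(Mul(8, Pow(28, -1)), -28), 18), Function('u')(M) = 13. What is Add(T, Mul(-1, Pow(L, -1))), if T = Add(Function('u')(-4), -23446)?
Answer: Rational(-3374351, 144) ≈ -23433.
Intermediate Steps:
T = -23433 (T = Add(13, -23446) = -23433)
L = -144 (L = Mul(Mul(Mul(8, Rational(1, 28)), -28), 18) = Mul(Mul(Rational(2, 7), -28), 18) = Mul(-8, 18) = -144)
Add(T, Mul(-1, Pow(L, -1))) = Add(-23433, Mul(-1, Pow(-144, -1))) = Add(-23433, Mul(-1, Rational(-1, 144))) = Add(-23433, Rational(1, 144)) = Rational(-3374351, 144)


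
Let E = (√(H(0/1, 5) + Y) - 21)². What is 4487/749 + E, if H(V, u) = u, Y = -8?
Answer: 47507/107 - 42*I*√3 ≈ 443.99 - 72.746*I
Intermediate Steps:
E = (-21 + I*√3)² (E = (√(5 - 8) - 21)² = (√(-3) - 21)² = (I*√3 - 21)² = (-21 + I*√3)² ≈ 438.0 - 72.746*I)
4487/749 + E = 4487/749 + (21 - I*√3)² = 4487*(1/749) + (21 - I*√3)² = 641/107 + (21 - I*√3)²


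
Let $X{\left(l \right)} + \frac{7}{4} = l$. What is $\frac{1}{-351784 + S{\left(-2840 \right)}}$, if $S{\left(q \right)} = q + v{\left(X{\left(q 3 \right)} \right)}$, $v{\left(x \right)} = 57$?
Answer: $- \frac{1}{354567} \approx -2.8203 \cdot 10^{-6}$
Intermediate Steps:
$X{\left(l \right)} = - \frac{7}{4} + l$
$S{\left(q \right)} = 57 + q$ ($S{\left(q \right)} = q + 57 = 57 + q$)
$\frac{1}{-351784 + S{\left(-2840 \right)}} = \frac{1}{-351784 + \left(57 - 2840\right)} = \frac{1}{-351784 - 2783} = \frac{1}{-354567} = - \frac{1}{354567}$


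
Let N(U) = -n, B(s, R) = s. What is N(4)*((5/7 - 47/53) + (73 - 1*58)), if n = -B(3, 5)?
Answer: 16503/371 ≈ 44.482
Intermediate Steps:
n = -3 (n = -1*3 = -3)
N(U) = 3 (N(U) = -1*(-3) = 3)
N(4)*((5/7 - 47/53) + (73 - 1*58)) = 3*((5/7 - 47/53) + (73 - 1*58)) = 3*((5*(⅐) - 47*1/53) + (73 - 58)) = 3*((5/7 - 47/53) + 15) = 3*(-64/371 + 15) = 3*(5501/371) = 16503/371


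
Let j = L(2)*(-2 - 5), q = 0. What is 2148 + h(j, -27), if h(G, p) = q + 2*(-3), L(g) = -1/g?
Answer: 2142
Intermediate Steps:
j = 7/2 (j = (-1/2)*(-2 - 5) = -1*1/2*(-7) = -1/2*(-7) = 7/2 ≈ 3.5000)
h(G, p) = -6 (h(G, p) = 0 + 2*(-3) = 0 - 6 = -6)
2148 + h(j, -27) = 2148 - 6 = 2142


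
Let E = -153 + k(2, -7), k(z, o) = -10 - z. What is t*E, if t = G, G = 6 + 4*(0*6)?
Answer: -990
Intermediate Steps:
E = -165 (E = -153 + (-10 - 1*2) = -153 + (-10 - 2) = -153 - 12 = -165)
G = 6 (G = 6 + 4*0 = 6 + 0 = 6)
t = 6
t*E = 6*(-165) = -990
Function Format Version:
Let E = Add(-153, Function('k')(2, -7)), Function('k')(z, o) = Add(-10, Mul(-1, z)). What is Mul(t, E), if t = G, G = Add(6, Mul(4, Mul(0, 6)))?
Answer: -990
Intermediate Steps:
E = -165 (E = Add(-153, Add(-10, Mul(-1, 2))) = Add(-153, Add(-10, -2)) = Add(-153, -12) = -165)
G = 6 (G = Add(6, Mul(4, 0)) = Add(6, 0) = 6)
t = 6
Mul(t, E) = Mul(6, -165) = -990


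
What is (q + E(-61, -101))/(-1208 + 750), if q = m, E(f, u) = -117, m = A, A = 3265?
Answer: -1574/229 ≈ -6.8734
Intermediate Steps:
m = 3265
q = 3265
(q + E(-61, -101))/(-1208 + 750) = (3265 - 117)/(-1208 + 750) = 3148/(-458) = 3148*(-1/458) = -1574/229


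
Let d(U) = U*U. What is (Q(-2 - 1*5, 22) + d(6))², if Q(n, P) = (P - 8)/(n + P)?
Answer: 306916/225 ≈ 1364.1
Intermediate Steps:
d(U) = U²
Q(n, P) = (-8 + P)/(P + n)
(Q(-2 - 1*5, 22) + d(6))² = ((-8 + 22)/(22 + (-2 - 1*5)) + 6²)² = (14/(22 + (-2 - 5)) + 36)² = (14/(22 - 7) + 36)² = (14/15 + 36)² = (554/15)² = 306916/225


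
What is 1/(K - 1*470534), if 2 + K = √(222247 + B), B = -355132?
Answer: -470536/221404260181 - 3*I*√14765/221404260181 ≈ -2.1252e-6 - 1.6465e-9*I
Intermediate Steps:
K = -2 + 3*I*√14765 (K = -2 + √(222247 - 355132) = -2 + √(-132885) = -2 + 3*I*√14765 ≈ -2.0 + 364.53*I)
1/(K - 1*470534) = 1/((-2 + 3*I*√14765) - 1*470534) = 1/((-2 + 3*I*√14765) - 470534) = 1/(-470536 + 3*I*√14765)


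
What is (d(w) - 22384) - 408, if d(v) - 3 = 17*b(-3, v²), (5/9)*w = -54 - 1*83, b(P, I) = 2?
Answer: -22755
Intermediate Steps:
w = -1233/5 (w = 9*(-54 - 1*83)/5 = 9*(-54 - 83)/5 = (9/5)*(-137) = -1233/5 ≈ -246.60)
d(v) = 37 (d(v) = 3 + 17*2 = 3 + 34 = 37)
(d(w) - 22384) - 408 = (37 - 22384) - 408 = -22347 - 408 = -22755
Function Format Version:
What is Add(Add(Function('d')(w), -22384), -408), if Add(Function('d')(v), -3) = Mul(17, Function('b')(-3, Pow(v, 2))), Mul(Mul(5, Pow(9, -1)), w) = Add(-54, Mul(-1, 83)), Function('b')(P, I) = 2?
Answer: -22755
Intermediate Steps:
w = Rational(-1233, 5) (w = Mul(Rational(9, 5), Add(-54, Mul(-1, 83))) = Mul(Rational(9, 5), Add(-54, -83)) = Mul(Rational(9, 5), -137) = Rational(-1233, 5) ≈ -246.60)
Function('d')(v) = 37 (Function('d')(v) = Add(3, Mul(17, 2)) = Add(3, 34) = 37)
Add(Add(Function('d')(w), -22384), -408) = Add(Add(37, -22384), -408) = Add(-22347, -408) = -22755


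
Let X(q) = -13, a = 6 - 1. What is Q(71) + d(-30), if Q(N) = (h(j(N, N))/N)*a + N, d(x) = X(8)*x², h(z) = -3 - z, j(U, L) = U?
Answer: -826029/71 ≈ -11634.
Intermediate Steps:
a = 5
d(x) = -13*x²
Q(N) = N + 5*(-3 - N)/N (Q(N) = ((-3 - N)/N)*5 + N = 5*(-3 - N)/N + N = N + 5*(-3 - N)/N)
Q(71) + d(-30) = (-5 + 71 - 15/71) - 13*(-30)² = (-5 + 71 - 15*1/71) - 13*900 = (-5 + 71 - 15/71) - 11700 = 4671/71 - 11700 = -826029/71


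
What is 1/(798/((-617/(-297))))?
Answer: 617/237006 ≈ 0.0026033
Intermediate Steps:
1/(798/((-617/(-297)))) = 1/(798/((-617*(-1/297)))) = 1/(798/(617/297)) = 1/(798*(297/617)) = 1/(237006/617) = 617/237006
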